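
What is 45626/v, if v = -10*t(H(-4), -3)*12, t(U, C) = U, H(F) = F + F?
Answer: 22813/480 ≈ 47.527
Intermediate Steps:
H(F) = 2*F
v = 960 (v = -20*(-4)*12 = -10*(-8)*12 = 80*12 = 960)
45626/v = 45626/960 = 45626*(1/960) = 22813/480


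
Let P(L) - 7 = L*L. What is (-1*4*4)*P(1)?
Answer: -128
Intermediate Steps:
P(L) = 7 + L**2 (P(L) = 7 + L*L = 7 + L**2)
(-1*4*4)*P(1) = (-1*4*4)*(7 + 1**2) = (-4*4)*(7 + 1) = -16*8 = -128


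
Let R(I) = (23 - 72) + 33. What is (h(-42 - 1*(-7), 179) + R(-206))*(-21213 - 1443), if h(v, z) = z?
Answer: -3692928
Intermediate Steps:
R(I) = -16 (R(I) = -49 + 33 = -16)
(h(-42 - 1*(-7), 179) + R(-206))*(-21213 - 1443) = (179 - 16)*(-21213 - 1443) = 163*(-22656) = -3692928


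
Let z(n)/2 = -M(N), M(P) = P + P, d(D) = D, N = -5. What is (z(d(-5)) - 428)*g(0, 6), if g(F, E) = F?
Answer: 0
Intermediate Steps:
M(P) = 2*P
z(n) = 20 (z(n) = 2*(-2*(-5)) = 2*(-1*(-10)) = 2*10 = 20)
(z(d(-5)) - 428)*g(0, 6) = (20 - 428)*0 = -408*0 = 0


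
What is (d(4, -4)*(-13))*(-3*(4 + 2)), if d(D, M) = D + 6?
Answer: 2340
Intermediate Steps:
d(D, M) = 6 + D
(d(4, -4)*(-13))*(-3*(4 + 2)) = ((6 + 4)*(-13))*(-3*(4 + 2)) = (10*(-13))*(-3*6) = -130*(-18) = 2340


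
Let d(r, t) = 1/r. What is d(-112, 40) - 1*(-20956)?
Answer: 2347071/112 ≈ 20956.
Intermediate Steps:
d(-112, 40) - 1*(-20956) = 1/(-112) - 1*(-20956) = -1/112 + 20956 = 2347071/112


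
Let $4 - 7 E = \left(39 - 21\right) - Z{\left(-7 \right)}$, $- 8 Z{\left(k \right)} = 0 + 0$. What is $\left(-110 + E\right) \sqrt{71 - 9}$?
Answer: $- 112 \sqrt{62} \approx -881.89$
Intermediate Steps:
$Z{\left(k \right)} = 0$ ($Z{\left(k \right)} = - \frac{0 + 0}{8} = \left(- \frac{1}{8}\right) 0 = 0$)
$E = -2$ ($E = \frac{4}{7} - \frac{\left(39 - 21\right) - 0}{7} = \frac{4}{7} - \frac{18 + 0}{7} = \frac{4}{7} - \frac{18}{7} = -2$)
$\left(-110 + E\right) \sqrt{71 - 9} = \left(-110 - 2\right) \sqrt{71 - 9} = - 112 \sqrt{62}$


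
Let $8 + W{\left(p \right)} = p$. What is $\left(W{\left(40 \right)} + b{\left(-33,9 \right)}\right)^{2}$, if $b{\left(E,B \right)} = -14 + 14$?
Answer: $1024$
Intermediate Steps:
$b{\left(E,B \right)} = 0$
$W{\left(p \right)} = -8 + p$
$\left(W{\left(40 \right)} + b{\left(-33,9 \right)}\right)^{2} = \left(\left(-8 + 40\right) + 0\right)^{2} = \left(32 + 0\right)^{2} = 32^{2} = 1024$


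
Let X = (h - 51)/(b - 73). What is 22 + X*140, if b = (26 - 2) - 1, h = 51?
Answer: 22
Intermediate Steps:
b = 23 (b = 24 - 1 = 23)
X = 0 (X = (51 - 51)/(23 - 73) = 0/(-50) = 0*(-1/50) = 0)
22 + X*140 = 22 + 0*140 = 22 + 0 = 22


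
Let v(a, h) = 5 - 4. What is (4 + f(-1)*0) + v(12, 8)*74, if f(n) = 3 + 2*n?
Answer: 78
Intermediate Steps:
v(a, h) = 1
(4 + f(-1)*0) + v(12, 8)*74 = (4 + (3 + 2*(-1))*0) + 1*74 = (4 + (3 - 2)*0) + 74 = (4 + 1*0) + 74 = (4 + 0) + 74 = 4 + 74 = 78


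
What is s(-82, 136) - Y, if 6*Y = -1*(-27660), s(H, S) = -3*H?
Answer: -4364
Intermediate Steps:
Y = 4610 (Y = (-1*(-27660))/6 = (⅙)*27660 = 4610)
s(-82, 136) - Y = -3*(-82) - 1*4610 = 246 - 4610 = -4364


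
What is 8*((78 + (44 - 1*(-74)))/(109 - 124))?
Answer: -1568/15 ≈ -104.53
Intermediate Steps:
8*((78 + (44 - 1*(-74)))/(109 - 124)) = 8*((78 + (44 + 74))/(-15)) = 8*((78 + 118)*(-1/15)) = 8*(196*(-1/15)) = 8*(-196/15) = -1568/15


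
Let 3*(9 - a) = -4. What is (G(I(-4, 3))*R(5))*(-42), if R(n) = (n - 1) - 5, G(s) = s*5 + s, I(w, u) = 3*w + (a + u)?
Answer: 336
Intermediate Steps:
a = 31/3 (a = 9 - 1/3*(-4) = 9 + 4/3 = 31/3 ≈ 10.333)
I(w, u) = 31/3 + u + 3*w (I(w, u) = 3*w + (31/3 + u) = 31/3 + u + 3*w)
G(s) = 6*s (G(s) = 5*s + s = 6*s)
R(n) = -6 + n (R(n) = (-1 + n) - 5 = -6 + n)
(G(I(-4, 3))*R(5))*(-42) = ((6*(31/3 + 3 + 3*(-4)))*(-6 + 5))*(-42) = ((6*(31/3 + 3 - 12))*(-1))*(-42) = ((6*(4/3))*(-1))*(-42) = (8*(-1))*(-42) = -8*(-42) = 336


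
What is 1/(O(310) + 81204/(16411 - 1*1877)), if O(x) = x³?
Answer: 7267/216491237602 ≈ 3.3567e-8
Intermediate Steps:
1/(O(310) + 81204/(16411 - 1*1877)) = 1/(310³ + 81204/(16411 - 1*1877)) = 1/(29791000 + 81204/(16411 - 1877)) = 1/(29791000 + 81204/14534) = 1/(29791000 + 81204*(1/14534)) = 1/(29791000 + 40602/7267) = 1/(216491237602/7267) = 7267/216491237602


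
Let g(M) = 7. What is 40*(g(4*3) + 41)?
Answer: 1920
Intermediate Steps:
40*(g(4*3) + 41) = 40*(7 + 41) = 40*48 = 1920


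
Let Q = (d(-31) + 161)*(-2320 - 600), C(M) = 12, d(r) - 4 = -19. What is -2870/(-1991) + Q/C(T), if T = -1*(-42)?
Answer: -212192170/5973 ≈ -35525.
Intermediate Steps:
T = 42
d(r) = -15 (d(r) = 4 - 19 = -15)
Q = -426320 (Q = (-15 + 161)*(-2320 - 600) = 146*(-2920) = -426320)
-2870/(-1991) + Q/C(T) = -2870/(-1991) - 426320/12 = -2870*(-1/1991) - 426320*1/12 = 2870/1991 - 106580/3 = -212192170/5973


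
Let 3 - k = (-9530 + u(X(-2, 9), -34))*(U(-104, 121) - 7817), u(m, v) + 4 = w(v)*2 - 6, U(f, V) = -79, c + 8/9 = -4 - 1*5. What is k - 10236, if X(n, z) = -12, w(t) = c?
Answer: -226482715/3 ≈ -7.5494e+7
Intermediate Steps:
c = -89/9 (c = -8/9 + (-4 - 1*5) = -8/9 + (-4 - 5) = -8/9 - 9 = -89/9 ≈ -9.8889)
w(t) = -89/9
u(m, v) = -268/9 (u(m, v) = -4 + (-89/9*2 - 6) = -4 + (-178/9 - 6) = -4 - 232/9 = -268/9)
k = -226452007/3 (k = 3 - (-9530 - 268/9)*(-79 - 7817) = 3 - (-86038)*(-7896)/9 = 3 - 1*226452016/3 = 3 - 226452016/3 = -226452007/3 ≈ -7.5484e+7)
k - 10236 = -226452007/3 - 10236 = -226482715/3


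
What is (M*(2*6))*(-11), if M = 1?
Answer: -132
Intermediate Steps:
(M*(2*6))*(-11) = (1*(2*6))*(-11) = (1*12)*(-11) = 12*(-11) = -132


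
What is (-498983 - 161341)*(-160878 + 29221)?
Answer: 86936276868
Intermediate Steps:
(-498983 - 161341)*(-160878 + 29221) = -660324*(-131657) = 86936276868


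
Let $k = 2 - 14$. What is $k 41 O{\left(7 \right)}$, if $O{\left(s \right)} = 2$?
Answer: $-984$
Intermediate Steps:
$k = -12$
$k 41 O{\left(7 \right)} = \left(-12\right) 41 \cdot 2 = \left(-492\right) 2 = -984$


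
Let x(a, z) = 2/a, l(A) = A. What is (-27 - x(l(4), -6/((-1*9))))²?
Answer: 3025/4 ≈ 756.25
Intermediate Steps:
(-27 - x(l(4), -6/((-1*9))))² = (-27 - 2/4)² = (-27 - 1*½)² = (-27 - ½)² = (-55/2)² = 3025/4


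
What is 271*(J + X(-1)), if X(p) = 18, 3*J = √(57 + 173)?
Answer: 4878 + 271*√230/3 ≈ 6248.0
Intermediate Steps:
J = √230/3 (J = √(57 + 173)/3 = √230/3 ≈ 5.0553)
271*(J + X(-1)) = 271*(√230/3 + 18) = 271*(18 + √230/3) = 4878 + 271*√230/3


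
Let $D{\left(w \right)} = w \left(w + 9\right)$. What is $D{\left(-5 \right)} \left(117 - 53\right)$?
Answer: $-1280$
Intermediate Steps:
$D{\left(w \right)} = w \left(9 + w\right)$
$D{\left(-5 \right)} \left(117 - 53\right) = - 5 \left(9 - 5\right) \left(117 - 53\right) = \left(-5\right) 4 \cdot 64 = \left(-20\right) 64 = -1280$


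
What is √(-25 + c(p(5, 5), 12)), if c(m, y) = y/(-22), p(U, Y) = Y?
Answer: I*√3091/11 ≈ 5.0543*I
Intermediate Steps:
c(m, y) = -y/22 (c(m, y) = y*(-1/22) = -y/22)
√(-25 + c(p(5, 5), 12)) = √(-25 - 1/22*12) = √(-25 - 6/11) = √(-281/11) = I*√3091/11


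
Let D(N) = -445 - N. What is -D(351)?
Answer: 796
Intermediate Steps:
-D(351) = -(-445 - 1*351) = -(-445 - 351) = -1*(-796) = 796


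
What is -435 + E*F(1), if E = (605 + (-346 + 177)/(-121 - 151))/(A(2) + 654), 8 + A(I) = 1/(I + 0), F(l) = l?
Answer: -76329151/175848 ≈ -434.06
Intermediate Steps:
A(I) = -8 + 1/I (A(I) = -8 + 1/(I + 0) = -8 + 1/I)
E = 164729/175848 (E = (605 + (-346 + 177)/(-121 - 151))/((-8 + 1/2) + 654) = (605 - 169/(-272))/((-8 + 1/2) + 654) = (605 - 169*(-1/272))/(-15/2 + 654) = (605 + 169/272)/(1293/2) = (164729/272)*(2/1293) = 164729/175848 ≈ 0.93677)
-435 + E*F(1) = -435 + (164729/175848)*1 = -435 + 164729/175848 = -76329151/175848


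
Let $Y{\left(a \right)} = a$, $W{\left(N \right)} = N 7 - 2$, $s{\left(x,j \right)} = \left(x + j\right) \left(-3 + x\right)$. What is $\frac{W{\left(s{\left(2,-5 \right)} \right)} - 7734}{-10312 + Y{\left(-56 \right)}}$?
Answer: $\frac{7715}{10368} \approx 0.74412$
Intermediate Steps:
$s{\left(x,j \right)} = \left(-3 + x\right) \left(j + x\right)$ ($s{\left(x,j \right)} = \left(j + x\right) \left(-3 + x\right) = \left(-3 + x\right) \left(j + x\right)$)
$W{\left(N \right)} = -2 + 7 N$ ($W{\left(N \right)} = 7 N - 2 = -2 + 7 N$)
$\frac{W{\left(s{\left(2,-5 \right)} \right)} - 7734}{-10312 + Y{\left(-56 \right)}} = \frac{\left(-2 + 7 \left(2^{2} - -15 - 6 - 10\right)\right) - 7734}{-10312 - 56} = \frac{\left(-2 + 7 \left(4 + 15 - 6 - 10\right)\right) - 7734}{-10368} = \left(\left(-2 + 7 \cdot 3\right) - 7734\right) \left(- \frac{1}{10368}\right) = \left(\left(-2 + 21\right) - 7734\right) \left(- \frac{1}{10368}\right) = \left(19 - 7734\right) \left(- \frac{1}{10368}\right) = \left(-7715\right) \left(- \frac{1}{10368}\right) = \frac{7715}{10368}$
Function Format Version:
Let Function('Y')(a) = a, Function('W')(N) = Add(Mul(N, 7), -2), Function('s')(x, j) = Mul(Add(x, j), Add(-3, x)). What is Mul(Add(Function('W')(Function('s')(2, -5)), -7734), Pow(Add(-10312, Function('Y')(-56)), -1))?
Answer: Rational(7715, 10368) ≈ 0.74412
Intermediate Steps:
Function('s')(x, j) = Mul(Add(-3, x), Add(j, x)) (Function('s')(x, j) = Mul(Add(j, x), Add(-3, x)) = Mul(Add(-3, x), Add(j, x)))
Function('W')(N) = Add(-2, Mul(7, N)) (Function('W')(N) = Add(Mul(7, N), -2) = Add(-2, Mul(7, N)))
Mul(Add(Function('W')(Function('s')(2, -5)), -7734), Pow(Add(-10312, Function('Y')(-56)), -1)) = Mul(Add(Add(-2, Mul(7, Add(Pow(2, 2), Mul(-3, -5), Mul(-3, 2), Mul(-5, 2)))), -7734), Pow(Add(-10312, -56), -1)) = Mul(Add(Add(-2, Mul(7, Add(4, 15, -6, -10))), -7734), Pow(-10368, -1)) = Mul(Add(Add(-2, Mul(7, 3)), -7734), Rational(-1, 10368)) = Mul(Add(Add(-2, 21), -7734), Rational(-1, 10368)) = Mul(Add(19, -7734), Rational(-1, 10368)) = Mul(-7715, Rational(-1, 10368)) = Rational(7715, 10368)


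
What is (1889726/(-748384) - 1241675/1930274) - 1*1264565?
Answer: -456694424032454791/361146544304 ≈ -1.2646e+6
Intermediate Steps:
(1889726/(-748384) - 1241675/1930274) - 1*1264565 = (1889726*(-1/748384) - 1241675*1/1930274) - 1264565 = (-944863/374192 - 1241675/1930274) - 1264565 = -1144234667031/361146544304 - 1264565 = -456694424032454791/361146544304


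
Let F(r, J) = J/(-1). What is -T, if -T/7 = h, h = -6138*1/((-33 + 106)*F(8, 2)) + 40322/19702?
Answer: 221931304/719123 ≈ 308.61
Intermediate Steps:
F(r, J) = -J (F(r, J) = J*(-1) = -J)
h = 31704472/719123 (h = -6138*(-1/(2*(-33 + 106))) + 40322/19702 = -6138/((-2*73)) + 40322*(1/19702) = -6138/(-146) + 20161/9851 = -6138*(-1/146) + 20161/9851 = 3069/73 + 20161/9851 = 31704472/719123 ≈ 44.088)
T = -221931304/719123 (T = -7*31704472/719123 = -221931304/719123 ≈ -308.61)
-T = -1*(-221931304/719123) = 221931304/719123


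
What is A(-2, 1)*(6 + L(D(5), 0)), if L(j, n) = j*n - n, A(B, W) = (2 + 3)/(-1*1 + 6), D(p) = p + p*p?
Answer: 6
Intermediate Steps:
D(p) = p + p²
A(B, W) = 1 (A(B, W) = 5/(-1 + 6) = 5/5 = 5*(⅕) = 1)
L(j, n) = -n + j*n
A(-2, 1)*(6 + L(D(5), 0)) = 1*(6 + 0*(-1 + 5*(1 + 5))) = 1*(6 + 0*(-1 + 5*6)) = 1*(6 + 0*(-1 + 30)) = 1*(6 + 0*29) = 1*(6 + 0) = 1*6 = 6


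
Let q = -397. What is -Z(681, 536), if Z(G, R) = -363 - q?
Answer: -34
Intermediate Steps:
Z(G, R) = 34 (Z(G, R) = -363 - 1*(-397) = -363 + 397 = 34)
-Z(681, 536) = -1*34 = -34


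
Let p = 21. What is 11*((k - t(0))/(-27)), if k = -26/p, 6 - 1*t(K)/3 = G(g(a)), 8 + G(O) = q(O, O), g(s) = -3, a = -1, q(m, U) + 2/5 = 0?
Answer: 51326/2835 ≈ 18.104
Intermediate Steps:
q(m, U) = -⅖ (q(m, U) = -⅖ + 0 = -⅖)
G(O) = -42/5 (G(O) = -8 - ⅖ = -42/5)
t(K) = 216/5 (t(K) = 18 - 3*(-42/5) = 18 + 126/5 = 216/5)
k = -26/21 ≈ -1.2381
11*((k - t(0))/(-27)) = 11*((-26/21 - 1*216/5)/(-27)) = 11*((-26/21 - 216/5)*(-1/27)) = 11*(-4666/105*(-1/27)) = 11*(4666/2835) = 51326/2835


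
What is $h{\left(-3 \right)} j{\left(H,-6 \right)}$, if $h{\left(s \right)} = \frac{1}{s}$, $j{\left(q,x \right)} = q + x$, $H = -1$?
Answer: $\frac{7}{3} \approx 2.3333$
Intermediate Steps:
$h{\left(-3 \right)} j{\left(H,-6 \right)} = \frac{-1 - 6}{-3} = \left(- \frac{1}{3}\right) \left(-7\right) = \frac{7}{3}$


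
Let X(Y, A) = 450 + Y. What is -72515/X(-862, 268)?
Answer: 72515/412 ≈ 176.01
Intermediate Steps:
-72515/X(-862, 268) = -72515/(450 - 862) = -72515/(-412) = -72515*(-1/412) = 72515/412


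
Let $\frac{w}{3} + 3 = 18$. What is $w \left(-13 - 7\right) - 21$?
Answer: $-921$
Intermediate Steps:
$w = 45$ ($w = -9 + 3 \cdot 18 = -9 + 54 = 45$)
$w \left(-13 - 7\right) - 21 = 45 \left(-13 - 7\right) - 21 = 45 \left(-20\right) - 21 = -900 - 21 = -921$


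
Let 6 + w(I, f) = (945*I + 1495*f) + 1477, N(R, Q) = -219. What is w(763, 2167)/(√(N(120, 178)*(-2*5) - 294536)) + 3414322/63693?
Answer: 3414322/63693 - 3962171*I*√292346/292346 ≈ 53.606 - 7328.0*I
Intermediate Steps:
w(I, f) = 1471 + 945*I + 1495*f (w(I, f) = -6 + ((945*I + 1495*f) + 1477) = -6 + (1477 + 945*I + 1495*f) = 1471 + 945*I + 1495*f)
w(763, 2167)/(√(N(120, 178)*(-2*5) - 294536)) + 3414322/63693 = (1471 + 945*763 + 1495*2167)/(√(-(-438)*5 - 294536)) + 3414322/63693 = (1471 + 721035 + 3239665)/(√(-219*(-10) - 294536)) + 3414322*(1/63693) = 3962171/(√(2190 - 294536)) + 3414322/63693 = 3962171/(√(-292346)) + 3414322/63693 = 3962171/((I*√292346)) + 3414322/63693 = 3962171*(-I*√292346/292346) + 3414322/63693 = -3962171*I*√292346/292346 + 3414322/63693 = 3414322/63693 - 3962171*I*√292346/292346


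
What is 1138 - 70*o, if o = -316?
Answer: 23258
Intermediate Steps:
1138 - 70*o = 1138 - 70*(-316) = 1138 + 22120 = 23258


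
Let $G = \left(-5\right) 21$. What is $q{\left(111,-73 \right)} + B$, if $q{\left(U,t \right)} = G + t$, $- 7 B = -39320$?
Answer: $\frac{38074}{7} \approx 5439.1$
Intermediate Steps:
$B = \frac{39320}{7}$ ($B = \left(- \frac{1}{7}\right) \left(-39320\right) = \frac{39320}{7} \approx 5617.1$)
$G = -105$
$q{\left(U,t \right)} = -105 + t$
$q{\left(111,-73 \right)} + B = \left(-105 - 73\right) + \frac{39320}{7} = -178 + \frac{39320}{7} = \frac{38074}{7}$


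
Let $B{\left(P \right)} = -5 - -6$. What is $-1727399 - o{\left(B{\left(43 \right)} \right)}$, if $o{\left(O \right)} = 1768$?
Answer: $-1729167$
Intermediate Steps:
$B{\left(P \right)} = 1$ ($B{\left(P \right)} = -5 + 6 = 1$)
$-1727399 - o{\left(B{\left(43 \right)} \right)} = -1727399 - 1768 = -1729167$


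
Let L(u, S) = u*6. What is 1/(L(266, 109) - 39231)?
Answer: -1/37635 ≈ -2.6571e-5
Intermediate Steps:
L(u, S) = 6*u
1/(L(266, 109) - 39231) = 1/(6*266 - 39231) = 1/(1596 - 39231) = 1/(-37635) = -1/37635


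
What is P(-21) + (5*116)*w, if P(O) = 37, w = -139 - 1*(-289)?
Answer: 87037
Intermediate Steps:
w = 150 (w = -139 + 289 = 150)
P(-21) + (5*116)*w = 37 + (5*116)*150 = 37 + 580*150 = 37 + 87000 = 87037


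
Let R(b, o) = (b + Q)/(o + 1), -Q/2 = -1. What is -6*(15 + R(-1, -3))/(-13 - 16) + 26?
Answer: 29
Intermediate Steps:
Q = 2 (Q = -2*(-1) = 2)
R(b, o) = (2 + b)/(1 + o) (R(b, o) = (b + 2)/(o + 1) = (2 + b)/(1 + o))
-6*(15 + R(-1, -3))/(-13 - 16) + 26 = -6*(15 + (2 - 1)/(1 - 3))/(-13 - 16) + 26 = -6*(15 + 1/(-2))/(-29) + 26 = -6*(15 - ½*1)*(-1)/29 + 26 = -6*(15 - ½)*(-1)/29 + 26 = -87*(-1)/29 + 26 = -6*(-½) + 26 = 3 + 26 = 29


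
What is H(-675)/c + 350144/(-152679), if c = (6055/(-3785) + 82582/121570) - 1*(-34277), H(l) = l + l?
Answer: -561727189973471698/240803474821973043 ≈ -2.3327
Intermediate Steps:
H(l) = 2*l
c = 1577187922517/46014245 (c = (6055*(-1/3785) + 82582*(1/121570)) + 34277 = (-1211/757 + 41291/60785) + 34277 = -42353348/46014245 + 34277 = 1577187922517/46014245 ≈ 34276.)
H(-675)/c + 350144/(-152679) = (2*(-675))/(1577187922517/46014245) + 350144/(-152679) = -1350*46014245/1577187922517 + 350144*(-1/152679) = -62119230750/1577187922517 - 350144/152679 = -561727189973471698/240803474821973043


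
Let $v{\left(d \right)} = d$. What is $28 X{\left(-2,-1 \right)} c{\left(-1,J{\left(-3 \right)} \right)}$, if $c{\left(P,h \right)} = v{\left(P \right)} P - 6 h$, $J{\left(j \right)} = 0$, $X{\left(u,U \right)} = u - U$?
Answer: $-28$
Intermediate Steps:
$c{\left(P,h \right)} = P^{2} - 6 h$ ($c{\left(P,h \right)} = P P - 6 h = P^{2} - 6 h$)
$28 X{\left(-2,-1 \right)} c{\left(-1,J{\left(-3 \right)} \right)} = 28 \left(-2 - -1\right) \left(\left(-1\right)^{2} - 0\right) = 28 \left(-2 + 1\right) \left(1 + 0\right) = 28 \left(-1\right) 1 = \left(-28\right) 1 = -28$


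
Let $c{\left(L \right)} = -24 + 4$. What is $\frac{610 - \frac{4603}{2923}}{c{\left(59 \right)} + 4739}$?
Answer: $\frac{592809}{4597879} \approx 0.12893$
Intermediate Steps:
$c{\left(L \right)} = -20$
$\frac{610 - \frac{4603}{2923}}{c{\left(59 \right)} + 4739} = \frac{610 - \frac{4603}{2923}}{-20 + 4739} = \frac{610 - \frac{4603}{2923}}{4719} = \left(610 - \frac{4603}{2923}\right) \frac{1}{4719} = \frac{1778427}{2923} \cdot \frac{1}{4719} = \frac{592809}{4597879}$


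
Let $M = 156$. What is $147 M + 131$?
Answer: $23063$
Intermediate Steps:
$147 M + 131 = 147 \cdot 156 + 131 = 22932 + 131 = 23063$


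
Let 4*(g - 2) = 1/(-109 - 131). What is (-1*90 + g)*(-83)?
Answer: 7011923/960 ≈ 7304.1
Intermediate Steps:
g = 1919/960 (g = 2 + 1/(4*(-109 - 131)) = 2 + (1/4)/(-240) = 2 + (1/4)*(-1/240) = 2 - 1/960 = 1919/960 ≈ 1.9990)
(-1*90 + g)*(-83) = (-1*90 + 1919/960)*(-83) = (-90 + 1919/960)*(-83) = -84481/960*(-83) = 7011923/960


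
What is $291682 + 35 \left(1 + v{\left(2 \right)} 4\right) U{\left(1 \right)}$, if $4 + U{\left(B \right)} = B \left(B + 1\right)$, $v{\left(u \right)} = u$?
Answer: $291052$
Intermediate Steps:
$U{\left(B \right)} = -4 + B \left(1 + B\right)$ ($U{\left(B \right)} = -4 + B \left(B + 1\right) = -4 + B \left(1 + B\right)$)
$291682 + 35 \left(1 + v{\left(2 \right)} 4\right) U{\left(1 \right)} = 291682 + 35 \left(1 + 2 \cdot 4\right) \left(-4 + 1 + 1^{2}\right) = 291682 + 35 \left(1 + 8\right) \left(-4 + 1 + 1\right) = 291682 + 35 \cdot 9 \left(-2\right) = 291682 + 315 \left(-2\right) = 291682 - 630 = 291052$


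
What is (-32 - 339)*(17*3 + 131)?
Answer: -67522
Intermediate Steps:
(-32 - 339)*(17*3 + 131) = -371*(51 + 131) = -371*182 = -67522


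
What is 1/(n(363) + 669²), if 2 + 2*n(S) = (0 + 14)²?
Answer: 1/447658 ≈ 2.2338e-6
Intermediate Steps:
n(S) = 97 (n(S) = -1 + (0 + 14)²/2 = -1 + (½)*14² = -1 + (½)*196 = -1 + 98 = 97)
1/(n(363) + 669²) = 1/(97 + 669²) = 1/(97 + 447561) = 1/447658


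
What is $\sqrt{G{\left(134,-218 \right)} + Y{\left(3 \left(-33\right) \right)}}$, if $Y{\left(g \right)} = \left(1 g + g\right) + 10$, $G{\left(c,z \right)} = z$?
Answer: $i \sqrt{406} \approx 20.149 i$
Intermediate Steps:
$Y{\left(g \right)} = 10 + 2 g$ ($Y{\left(g \right)} = \left(g + g\right) + 10 = 2 g + 10 = 10 + 2 g$)
$\sqrt{G{\left(134,-218 \right)} + Y{\left(3 \left(-33\right) \right)}} = \sqrt{-218 + \left(10 + 2 \cdot 3 \left(-33\right)\right)} = \sqrt{-218 + \left(10 + 2 \left(-99\right)\right)} = \sqrt{-218 + \left(10 - 198\right)} = \sqrt{-218 - 188} = \sqrt{-406} = i \sqrt{406}$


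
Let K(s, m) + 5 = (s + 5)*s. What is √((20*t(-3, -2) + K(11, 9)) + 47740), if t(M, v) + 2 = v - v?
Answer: 9*√591 ≈ 218.79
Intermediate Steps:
t(M, v) = -2 (t(M, v) = -2 + (v - v) = -2 + 0 = -2)
K(s, m) = -5 + s*(5 + s) (K(s, m) = -5 + (s + 5)*s = -5 + (5 + s)*s = -5 + s*(5 + s))
√((20*t(-3, -2) + K(11, 9)) + 47740) = √((20*(-2) + (-5 + 11² + 5*11)) + 47740) = √((-40 + (-5 + 121 + 55)) + 47740) = √((-40 + 171) + 47740) = √(131 + 47740) = √47871 = 9*√591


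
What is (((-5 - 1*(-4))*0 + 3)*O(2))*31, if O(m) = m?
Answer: 186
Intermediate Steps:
(((-5 - 1*(-4))*0 + 3)*O(2))*31 = (((-5 - 1*(-4))*0 + 3)*2)*31 = (((-5 + 4)*0 + 3)*2)*31 = ((-1*0 + 3)*2)*31 = ((0 + 3)*2)*31 = (3*2)*31 = 6*31 = 186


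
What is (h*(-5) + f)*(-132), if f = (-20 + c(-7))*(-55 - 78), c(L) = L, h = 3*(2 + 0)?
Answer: -470052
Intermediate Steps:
h = 6 (h = 3*2 = 6)
f = 3591 (f = (-20 - 7)*(-55 - 78) = -27*(-133) = 3591)
(h*(-5) + f)*(-132) = (6*(-5) + 3591)*(-132) = (-30 + 3591)*(-132) = 3561*(-132) = -470052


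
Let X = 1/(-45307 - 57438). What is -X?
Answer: 1/102745 ≈ 9.7328e-6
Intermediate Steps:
X = -1/102745 (X = 1/(-102745) = -1/102745 ≈ -9.7328e-6)
-X = -1*(-1/102745) = 1/102745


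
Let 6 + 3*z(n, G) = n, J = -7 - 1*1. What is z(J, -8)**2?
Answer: 196/9 ≈ 21.778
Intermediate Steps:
J = -8 (J = -7 - 1 = -8)
z(n, G) = -2 + n/3
z(J, -8)**2 = (-2 + (1/3)*(-8))**2 = (-2 - 8/3)**2 = (-14/3)**2 = 196/9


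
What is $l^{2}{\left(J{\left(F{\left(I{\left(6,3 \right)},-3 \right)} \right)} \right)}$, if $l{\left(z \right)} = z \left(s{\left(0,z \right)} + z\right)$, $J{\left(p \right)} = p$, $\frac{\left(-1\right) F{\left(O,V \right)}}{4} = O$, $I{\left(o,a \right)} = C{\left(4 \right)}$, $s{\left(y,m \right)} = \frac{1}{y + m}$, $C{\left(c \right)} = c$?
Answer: $66049$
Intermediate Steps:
$s{\left(y,m \right)} = \frac{1}{m + y}$
$I{\left(o,a \right)} = 4$
$F{\left(O,V \right)} = - 4 O$
$l{\left(z \right)} = z \left(z + \frac{1}{z}\right)$ ($l{\left(z \right)} = z \left(\frac{1}{z + 0} + z\right) = z \left(\frac{1}{z} + z\right) = z \left(z + \frac{1}{z}\right)$)
$l^{2}{\left(J{\left(F{\left(I{\left(6,3 \right)},-3 \right)} \right)} \right)} = \left(1 + \left(\left(-4\right) 4\right)^{2}\right)^{2} = \left(1 + \left(-16\right)^{2}\right)^{2} = \left(1 + 256\right)^{2} = 257^{2} = 66049$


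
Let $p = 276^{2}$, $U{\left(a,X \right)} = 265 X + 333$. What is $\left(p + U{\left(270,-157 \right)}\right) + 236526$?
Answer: $271430$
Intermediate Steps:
$U{\left(a,X \right)} = 333 + 265 X$
$p = 76176$
$\left(p + U{\left(270,-157 \right)}\right) + 236526 = \left(76176 + \left(333 + 265 \left(-157\right)\right)\right) + 236526 = \left(76176 + \left(333 - 41605\right)\right) + 236526 = \left(76176 - 41272\right) + 236526 = 34904 + 236526 = 271430$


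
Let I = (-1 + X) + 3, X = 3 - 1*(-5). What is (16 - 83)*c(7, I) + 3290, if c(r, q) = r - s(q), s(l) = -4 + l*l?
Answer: 9253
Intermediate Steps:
X = 8 (X = 3 + 5 = 8)
s(l) = -4 + l**2
I = 10 (I = (-1 + 8) + 3 = 7 + 3 = 10)
c(r, q) = 4 + r - q**2 (c(r, q) = r - (-4 + q**2) = r + (4 - q**2) = 4 + r - q**2)
(16 - 83)*c(7, I) + 3290 = (16 - 83)*(4 + 7 - 1*10**2) + 3290 = -67*(4 + 7 - 1*100) + 3290 = -67*(4 + 7 - 100) + 3290 = -67*(-89) + 3290 = 5963 + 3290 = 9253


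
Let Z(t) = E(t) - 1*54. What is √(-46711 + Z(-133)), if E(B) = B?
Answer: I*√46898 ≈ 216.56*I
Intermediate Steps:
Z(t) = -54 + t (Z(t) = t - 1*54 = t - 54 = -54 + t)
√(-46711 + Z(-133)) = √(-46711 + (-54 - 133)) = √(-46711 - 187) = √(-46898) = I*√46898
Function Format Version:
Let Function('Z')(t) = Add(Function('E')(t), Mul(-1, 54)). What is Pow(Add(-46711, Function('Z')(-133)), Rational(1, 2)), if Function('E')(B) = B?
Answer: Mul(I, Pow(46898, Rational(1, 2))) ≈ Mul(216.56, I)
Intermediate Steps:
Function('Z')(t) = Add(-54, t) (Function('Z')(t) = Add(t, Mul(-1, 54)) = Add(t, -54) = Add(-54, t))
Pow(Add(-46711, Function('Z')(-133)), Rational(1, 2)) = Pow(Add(-46711, Add(-54, -133)), Rational(1, 2)) = Pow(Add(-46711, -187), Rational(1, 2)) = Pow(-46898, Rational(1, 2)) = Mul(I, Pow(46898, Rational(1, 2)))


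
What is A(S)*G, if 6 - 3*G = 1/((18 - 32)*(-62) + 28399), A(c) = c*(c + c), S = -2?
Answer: 1404808/87801 ≈ 16.000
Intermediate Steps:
A(c) = 2*c² (A(c) = c*(2*c) = 2*c²)
G = 175601/87801 (G = 2 - 1/(3*((18 - 32)*(-62) + 28399)) = 2 - 1/(3*(-14*(-62) + 28399)) = 2 - 1/(3*(868 + 28399)) = 2 - ⅓/29267 = 2 - ⅓*1/29267 = 2 - 1/87801 = 175601/87801 ≈ 2.0000)
A(S)*G = (2*(-2)²)*(175601/87801) = (2*4)*(175601/87801) = 8*(175601/87801) = 1404808/87801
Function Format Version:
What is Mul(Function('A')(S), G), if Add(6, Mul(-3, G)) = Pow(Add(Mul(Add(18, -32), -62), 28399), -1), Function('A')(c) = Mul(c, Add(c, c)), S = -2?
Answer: Rational(1404808, 87801) ≈ 16.000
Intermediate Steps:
Function('A')(c) = Mul(2, Pow(c, 2)) (Function('A')(c) = Mul(c, Mul(2, c)) = Mul(2, Pow(c, 2)))
G = Rational(175601, 87801) (G = Add(2, Mul(Rational(-1, 3), Pow(Add(Mul(Add(18, -32), -62), 28399), -1))) = Add(2, Mul(Rational(-1, 3), Pow(Add(Mul(-14, -62), 28399), -1))) = Add(2, Mul(Rational(-1, 3), Pow(Add(868, 28399), -1))) = Add(2, Mul(Rational(-1, 3), Pow(29267, -1))) = Add(2, Mul(Rational(-1, 3), Rational(1, 29267))) = Add(2, Rational(-1, 87801)) = Rational(175601, 87801) ≈ 2.0000)
Mul(Function('A')(S), G) = Mul(Mul(2, Pow(-2, 2)), Rational(175601, 87801)) = Mul(Mul(2, 4), Rational(175601, 87801)) = Mul(8, Rational(175601, 87801)) = Rational(1404808, 87801)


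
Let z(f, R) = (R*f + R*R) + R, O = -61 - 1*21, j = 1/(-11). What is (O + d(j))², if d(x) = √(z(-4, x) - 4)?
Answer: 813154/121 - 2460*I*√2/11 ≈ 6720.3 - 316.27*I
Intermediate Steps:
j = -1/11 ≈ -0.090909
O = -82 (O = -61 - 21 = -82)
z(f, R) = R + R² + R*f (z(f, R) = (R*f + R²) + R = (R² + R*f) + R = R + R² + R*f)
d(x) = √(-4 + x*(-3 + x)) (d(x) = √(x*(1 + x - 4) - 4) = √(x*(-3 + x) - 4) = √(-4 + x*(-3 + x)))
(O + d(j))² = (-82 + √(-4 - (-3 - 1/11)/11))² = (-82 + √(-4 - 1/11*(-34/11)))² = (-82 + √(-4 + 34/121))² = (-82 + √(-450/121))² = (-82 + 15*I*√2/11)²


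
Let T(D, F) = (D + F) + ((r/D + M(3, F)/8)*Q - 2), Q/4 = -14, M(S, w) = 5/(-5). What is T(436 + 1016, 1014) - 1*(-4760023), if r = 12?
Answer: 576261718/121 ≈ 4.7625e+6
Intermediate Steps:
M(S, w) = -1 (M(S, w) = 5*(-1/5) = -1)
Q = -56 (Q = 4*(-14) = -56)
T(D, F) = 5 + D + F - 672/D (T(D, F) = (D + F) + ((12/D - 1/8)*(-56) - 2) = (D + F) + ((-1/8 + 12/D)*(-56) - 2) = (D + F) + ((7 - 672/D) - 2) = (D + F) + (5 - 672/D) = 5 + D + F - 672/D)
T(436 + 1016, 1014) - 1*(-4760023) = (5 + (436 + 1016) + 1014 - 672/(436 + 1016)) - 1*(-4760023) = (5 + 1452 + 1014 - 672/1452) + 4760023 = (5 + 1452 + 1014 - 672*1/1452) + 4760023 = (5 + 1452 + 1014 - 56/121) + 4760023 = 298935/121 + 4760023 = 576261718/121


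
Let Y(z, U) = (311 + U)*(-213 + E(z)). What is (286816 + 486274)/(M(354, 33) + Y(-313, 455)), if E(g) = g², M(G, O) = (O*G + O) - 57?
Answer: 386545/37446377 ≈ 0.010323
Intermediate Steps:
M(G, O) = -57 + O + G*O (M(G, O) = (G*O + O) - 57 = (O + G*O) - 57 = -57 + O + G*O)
Y(z, U) = (-213 + z²)*(311 + U) (Y(z, U) = (311 + U)*(-213 + z²) = (-213 + z²)*(311 + U))
(286816 + 486274)/(M(354, 33) + Y(-313, 455)) = (286816 + 486274)/((-57 + 33 + 354*33) + (-66243 - 213*455 + 311*(-313)² + 455*(-313)²)) = 773090/((-57 + 33 + 11682) + (-66243 - 96915 + 311*97969 + 455*97969)) = 773090/(11658 + (-66243 - 96915 + 30468359 + 44575895)) = 773090/(11658 + 74881096) = 773090/74892754 = 773090*(1/74892754) = 386545/37446377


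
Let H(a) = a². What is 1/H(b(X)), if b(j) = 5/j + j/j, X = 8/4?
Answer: 4/49 ≈ 0.081633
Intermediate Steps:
X = 2 (X = 8*(¼) = 2)
b(j) = 1 + 5/j (b(j) = 5/j + 1 = 1 + 5/j)
1/H(b(X)) = 1/(((5 + 2)/2)²) = 1/(((½)*7)²) = 1/((7/2)²) = 1/(49/4) = 4/49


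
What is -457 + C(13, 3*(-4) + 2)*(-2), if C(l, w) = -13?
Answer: -431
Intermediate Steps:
-457 + C(13, 3*(-4) + 2)*(-2) = -457 - 13*(-2) = -457 + 26 = -431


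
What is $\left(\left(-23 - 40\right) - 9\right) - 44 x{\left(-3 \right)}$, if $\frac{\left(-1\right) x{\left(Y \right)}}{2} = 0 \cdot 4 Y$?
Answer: $-72$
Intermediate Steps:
$x{\left(Y \right)} = 0$ ($x{\left(Y \right)} = - 2 \cdot 0 \cdot 4 Y = - 2 \cdot 0 Y = \left(-2\right) 0 = 0$)
$\left(\left(-23 - 40\right) - 9\right) - 44 x{\left(-3 \right)} = \left(\left(-23 - 40\right) - 9\right) - 0 = \left(-63 - 9\right) + 0 = -72 + 0 = -72$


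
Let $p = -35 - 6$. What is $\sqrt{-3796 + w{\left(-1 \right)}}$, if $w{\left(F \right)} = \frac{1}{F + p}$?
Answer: $\frac{i \sqrt{6696186}}{42} \approx 61.612 i$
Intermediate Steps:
$p = -41$ ($p = -35 - 6 = -41$)
$w{\left(F \right)} = \frac{1}{-41 + F}$ ($w{\left(F \right)} = \frac{1}{F - 41} = \frac{1}{-41 + F}$)
$\sqrt{-3796 + w{\left(-1 \right)}} = \sqrt{-3796 + \frac{1}{-41 - 1}} = \sqrt{-3796 + \frac{1}{-42}} = \sqrt{-3796 - \frac{1}{42}} = \sqrt{- \frac{159433}{42}} = \frac{i \sqrt{6696186}}{42}$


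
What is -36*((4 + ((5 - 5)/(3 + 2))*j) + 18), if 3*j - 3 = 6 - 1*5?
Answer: -792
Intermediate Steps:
j = 4/3 (j = 1 + (6 - 1*5)/3 = 1 + (6 - 5)/3 = 1 + (⅓)*1 = 1 + ⅓ = 4/3 ≈ 1.3333)
-36*((4 + ((5 - 5)/(3 + 2))*j) + 18) = -36*((4 + ((5 - 5)/(3 + 2))*(4/3)) + 18) = -36*((4 + (0/5)*(4/3)) + 18) = -36*((4 + (0*(⅕))*(4/3)) + 18) = -36*((4 + 0*(4/3)) + 18) = -36*((4 + 0) + 18) = -36*(4 + 18) = -36*22 = -792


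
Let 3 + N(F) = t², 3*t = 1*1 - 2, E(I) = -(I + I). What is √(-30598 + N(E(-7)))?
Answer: 4*I*√17213/3 ≈ 174.93*I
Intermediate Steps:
E(I) = -2*I
t = -⅓ (t = (1*1 - 2)/3 = (1 - 2)/3 = (⅓)*(-1) = -⅓ ≈ -0.33333)
N(F) = -26/9 (N(F) = -3 + (-⅓)² = -3 + ⅑ = -26/9)
√(-30598 + N(E(-7))) = √(-30598 - 26/9) = √(-275408/9) = 4*I*√17213/3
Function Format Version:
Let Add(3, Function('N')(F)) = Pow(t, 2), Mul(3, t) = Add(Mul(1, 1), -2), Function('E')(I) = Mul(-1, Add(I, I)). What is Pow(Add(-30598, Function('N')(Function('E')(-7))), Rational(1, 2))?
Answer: Mul(Rational(4, 3), I, Pow(17213, Rational(1, 2))) ≈ Mul(174.93, I)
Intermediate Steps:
Function('E')(I) = Mul(-2, I) (Function('E')(I) = Mul(-1, Mul(2, I)) = Mul(-2, I))
t = Rational(-1, 3) (t = Mul(Rational(1, 3), Add(Mul(1, 1), -2)) = Mul(Rational(1, 3), Add(1, -2)) = Mul(Rational(1, 3), -1) = Rational(-1, 3) ≈ -0.33333)
Function('N')(F) = Rational(-26, 9) (Function('N')(F) = Add(-3, Pow(Rational(-1, 3), 2)) = Add(-3, Rational(1, 9)) = Rational(-26, 9))
Pow(Add(-30598, Function('N')(Function('E')(-7))), Rational(1, 2)) = Pow(Add(-30598, Rational(-26, 9)), Rational(1, 2)) = Pow(Rational(-275408, 9), Rational(1, 2)) = Mul(Rational(4, 3), I, Pow(17213, Rational(1, 2)))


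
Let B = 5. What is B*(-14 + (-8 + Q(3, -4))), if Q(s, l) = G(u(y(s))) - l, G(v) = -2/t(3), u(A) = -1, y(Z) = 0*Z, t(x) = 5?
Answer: -92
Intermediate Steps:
y(Z) = 0
G(v) = -2/5
Q(s, l) = -2/5 - l
B*(-14 + (-8 + Q(3, -4))) = 5*(-14 + (-8 + (-2/5 - 1*(-4)))) = 5*(-14 + (-8 + (-2/5 + 4))) = 5*(-14 + (-8 + 18/5)) = 5*(-14 - 22/5) = 5*(-92/5) = -92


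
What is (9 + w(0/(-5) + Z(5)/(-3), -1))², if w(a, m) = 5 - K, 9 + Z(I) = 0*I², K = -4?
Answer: 324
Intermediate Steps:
Z(I) = -9 (Z(I) = -9 + 0*I² = -9 + 0 = -9)
w(a, m) = 9 (w(a, m) = 5 - 1*(-4) = 5 + 4 = 9)
(9 + w(0/(-5) + Z(5)/(-3), -1))² = (9 + 9)² = 18² = 324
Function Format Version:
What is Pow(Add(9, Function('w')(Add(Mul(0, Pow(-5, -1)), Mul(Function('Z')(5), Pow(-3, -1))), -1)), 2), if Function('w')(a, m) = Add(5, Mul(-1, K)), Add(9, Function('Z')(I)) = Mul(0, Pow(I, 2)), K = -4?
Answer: 324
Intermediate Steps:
Function('Z')(I) = -9 (Function('Z')(I) = Add(-9, Mul(0, Pow(I, 2))) = Add(-9, 0) = -9)
Function('w')(a, m) = 9 (Function('w')(a, m) = Add(5, Mul(-1, -4)) = Add(5, 4) = 9)
Pow(Add(9, Function('w')(Add(Mul(0, Pow(-5, -1)), Mul(Function('Z')(5), Pow(-3, -1))), -1)), 2) = Pow(Add(9, 9), 2) = Pow(18, 2) = 324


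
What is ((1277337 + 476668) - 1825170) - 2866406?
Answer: -2937571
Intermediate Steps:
((1277337 + 476668) - 1825170) - 2866406 = (1754005 - 1825170) - 2866406 = -71165 - 2866406 = -2937571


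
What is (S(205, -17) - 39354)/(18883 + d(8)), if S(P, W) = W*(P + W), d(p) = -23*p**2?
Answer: -1850/757 ≈ -2.4439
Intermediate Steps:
(S(205, -17) - 39354)/(18883 + d(8)) = (-17*(205 - 17) - 39354)/(18883 - 23*8**2) = (-17*188 - 39354)/(18883 - 23*64) = (-3196 - 39354)/(18883 - 1472) = -42550/17411 = -42550*1/17411 = -1850/757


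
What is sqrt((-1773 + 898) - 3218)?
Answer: I*sqrt(4093) ≈ 63.977*I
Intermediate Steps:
sqrt((-1773 + 898) - 3218) = sqrt(-875 - 3218) = sqrt(-4093) = I*sqrt(4093)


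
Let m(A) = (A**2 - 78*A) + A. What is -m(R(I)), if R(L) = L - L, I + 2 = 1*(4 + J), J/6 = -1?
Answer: 0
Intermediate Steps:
J = -6 (J = 6*(-1) = -6)
I = -4 (I = -2 + 1*(4 - 6) = -2 + 1*(-2) = -2 - 2 = -4)
R(L) = 0
m(A) = A**2 - 77*A
-m(R(I)) = -0*(-77 + 0) = -0*(-77) = -1*0 = 0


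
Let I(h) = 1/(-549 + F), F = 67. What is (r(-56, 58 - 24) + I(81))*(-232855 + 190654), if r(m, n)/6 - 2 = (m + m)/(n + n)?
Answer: -731554335/8194 ≈ -89279.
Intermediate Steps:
r(m, n) = 12 + 6*m/n (r(m, n) = 12 + 6*((m + m)/(n + n)) = 12 + 6*((2*m)/((2*n))) = 12 + 6*((2*m)*(1/(2*n))) = 12 + 6*(m/n) = 12 + 6*m/n)
I(h) = -1/482 (I(h) = 1/(-549 + 67) = 1/(-482) = -1/482)
(r(-56, 58 - 24) + I(81))*(-232855 + 190654) = ((12 + 6*(-56)/(58 - 24)) - 1/482)*(-232855 + 190654) = ((12 + 6*(-56)/34) - 1/482)*(-42201) = ((12 + 6*(-56)*(1/34)) - 1/482)*(-42201) = ((12 - 168/17) - 1/482)*(-42201) = (36/17 - 1/482)*(-42201) = (17335/8194)*(-42201) = -731554335/8194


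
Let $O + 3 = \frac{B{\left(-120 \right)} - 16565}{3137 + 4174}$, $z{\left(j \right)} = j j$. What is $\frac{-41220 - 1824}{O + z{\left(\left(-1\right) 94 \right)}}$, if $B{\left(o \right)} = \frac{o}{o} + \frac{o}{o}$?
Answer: $- \frac{8741519}{1793375} \approx -4.8743$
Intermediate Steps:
$z{\left(j \right)} = j^{2}$
$B{\left(o \right)} = 2$ ($B{\left(o \right)} = 1 + 1 = 2$)
$O = - \frac{12832}{2437}$ ($O = -3 + \frac{2 - 16565}{3137 + 4174} = -3 - \frac{16563}{7311} = -3 - \frac{5521}{2437} = - \frac{12832}{2437} \approx -5.2655$)
$\frac{-41220 - 1824}{O + z{\left(\left(-1\right) 94 \right)}} = \frac{-41220 - 1824}{- \frac{12832}{2437} + \left(\left(-1\right) 94\right)^{2}} = - \frac{43044}{- \frac{12832}{2437} + \left(-94\right)^{2}} = - \frac{43044}{- \frac{12832}{2437} + 8836} = - \frac{43044}{\frac{21520500}{2437}} = \left(-43044\right) \frac{2437}{21520500} = - \frac{8741519}{1793375}$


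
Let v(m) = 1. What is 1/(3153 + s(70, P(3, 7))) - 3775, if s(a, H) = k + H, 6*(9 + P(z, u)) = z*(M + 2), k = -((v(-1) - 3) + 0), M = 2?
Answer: -11883699/3148 ≈ -3775.0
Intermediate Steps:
k = 2 (k = -((1 - 3) + 0) = -(-2 + 0) = -1*(-2) = 2)
P(z, u) = -9 + 2*z/3 (P(z, u) = -9 + (z*(2 + 2))/6 = -9 + (z*4)/6 = -9 + (4*z)/6 = -9 + 2*z/3)
s(a, H) = 2 + H
1/(3153 + s(70, P(3, 7))) - 3775 = 1/(3153 + (2 + (-9 + (⅔)*3))) - 3775 = 1/(3153 + (2 + (-9 + 2))) - 3775 = 1/(3153 + (2 - 7)) - 3775 = 1/(3153 - 5) - 3775 = 1/3148 - 3775 = -11883699/3148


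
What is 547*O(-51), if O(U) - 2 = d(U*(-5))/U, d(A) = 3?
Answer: 18051/17 ≈ 1061.8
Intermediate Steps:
O(U) = 2 + 3/U
547*O(-51) = 547*(2 + 3/(-51)) = 547*(2 + 3*(-1/51)) = 547*(2 - 1/17) = 547*(33/17) = 18051/17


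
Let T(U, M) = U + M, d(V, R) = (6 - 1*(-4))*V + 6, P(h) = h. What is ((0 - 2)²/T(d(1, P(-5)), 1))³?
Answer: 64/4913 ≈ 0.013027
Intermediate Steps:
d(V, R) = 6 + 10*V (d(V, R) = (6 + 4)*V + 6 = 10*V + 6 = 6 + 10*V)
T(U, M) = M + U
((0 - 2)²/T(d(1, P(-5)), 1))³ = ((0 - 2)²/(1 + (6 + 10*1)))³ = ((-2)²/(1 + (6 + 10)))³ = (4/(1 + 16))³ = (4/17)³ = 64/4913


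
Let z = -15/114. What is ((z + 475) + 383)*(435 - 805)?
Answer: -6030815/19 ≈ -3.1741e+5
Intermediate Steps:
z = -5/38 (z = -15*1/114 = -5/38 ≈ -0.13158)
((z + 475) + 383)*(435 - 805) = ((-5/38 + 475) + 383)*(435 - 805) = (18045/38 + 383)*(-370) = (32599/38)*(-370) = -6030815/19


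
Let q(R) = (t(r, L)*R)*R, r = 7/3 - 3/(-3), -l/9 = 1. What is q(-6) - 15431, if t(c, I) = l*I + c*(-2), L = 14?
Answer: -20207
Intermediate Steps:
l = -9 (l = -9*1 = -9)
r = 10/3 (r = 7*(⅓) - 3*(-⅓) = 7/3 + 1 = 10/3 ≈ 3.3333)
t(c, I) = -9*I - 2*c (t(c, I) = -9*I + c*(-2) = -9*I - 2*c)
q(R) = -398*R²/3 (q(R) = ((-9*14 - 2*10/3)*R)*R = ((-126 - 20/3)*R)*R = (-398*R/3)*R = -398*R²/3)
q(-6) - 15431 = -398/3*(-6)² - 15431 = -398/3*36 - 15431 = -4776 - 15431 = -20207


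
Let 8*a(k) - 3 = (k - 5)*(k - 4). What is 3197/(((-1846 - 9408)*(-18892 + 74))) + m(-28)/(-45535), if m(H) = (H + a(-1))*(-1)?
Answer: -9821237823/19286601696040 ≈ -0.00050923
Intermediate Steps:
a(k) = 3/8 + (-5 + k)*(-4 + k)/8 (a(k) = 3/8 + ((k - 5)*(k - 4))/8 = 3/8 + ((-5 + k)*(-4 + k))/8 = 3/8 + (-5 + k)*(-4 + k)/8)
m(H) = -33/8 - H (m(H) = (H + (23/8 - 9/8*(-1) + (⅛)*(-1)²))*(-1) = (H + (23/8 + 9/8 + (⅛)*1))*(-1) = (H + (23/8 + 9/8 + ⅛))*(-1) = (H + 33/8)*(-1) = (33/8 + H)*(-1) = -33/8 - H)
3197/(((-1846 - 9408)*(-18892 + 74))) + m(-28)/(-45535) = 3197/(((-1846 - 9408)*(-18892 + 74))) + (-33/8 - 1*(-28))/(-45535) = 3197/((-11254*(-18818))) + (-33/8 + 28)*(-1/45535) = 3197/211777772 + (191/8)*(-1/45535) = 3197*(1/211777772) - 191/364280 = 3197/211777772 - 191/364280 = -9821237823/19286601696040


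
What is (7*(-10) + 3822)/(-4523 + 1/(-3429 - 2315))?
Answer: -21551488/25980113 ≈ -0.82954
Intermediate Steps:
(7*(-10) + 3822)/(-4523 + 1/(-3429 - 2315)) = (-70 + 3822)/(-4523 + 1/(-5744)) = 3752/(-4523 - 1/5744) = 3752/(-25980113/5744) = 3752*(-5744/25980113) = -21551488/25980113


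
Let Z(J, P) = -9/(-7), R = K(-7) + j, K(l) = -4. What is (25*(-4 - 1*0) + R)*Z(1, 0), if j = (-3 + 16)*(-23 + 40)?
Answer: 1053/7 ≈ 150.43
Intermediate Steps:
j = 221 (j = 13*17 = 221)
R = 217 (R = -4 + 221 = 217)
Z(J, P) = 9/7 (Z(J, P) = -9*(-1/7) = 9/7)
(25*(-4 - 1*0) + R)*Z(1, 0) = (25*(-4 - 1*0) + 217)*(9/7) = (25*(-4 + 0) + 217)*(9/7) = (25*(-4) + 217)*(9/7) = (-100 + 217)*(9/7) = 117*(9/7) = 1053/7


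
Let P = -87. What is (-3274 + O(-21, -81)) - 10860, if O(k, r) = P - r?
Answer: -14140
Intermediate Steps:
O(k, r) = -87 - r
(-3274 + O(-21, -81)) - 10860 = (-3274 + (-87 - 1*(-81))) - 10860 = (-3274 + (-87 + 81)) - 10860 = (-3274 - 6) - 10860 = -3280 - 10860 = -14140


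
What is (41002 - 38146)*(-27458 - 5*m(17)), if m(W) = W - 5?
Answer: -78591408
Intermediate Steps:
m(W) = -5 + W
(41002 - 38146)*(-27458 - 5*m(17)) = (41002 - 38146)*(-27458 - 5*(-5 + 17)) = 2856*(-27458 - 5*12) = 2856*(-27458 - 60) = 2856*(-27518) = -78591408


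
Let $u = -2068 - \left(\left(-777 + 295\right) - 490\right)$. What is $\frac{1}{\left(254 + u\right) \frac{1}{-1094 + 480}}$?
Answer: $\frac{307}{421} \approx 0.72922$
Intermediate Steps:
$u = -1096$ ($u = -2068 - \left(-482 - 490\right) = -2068 - -972 = -2068 + 972 = -1096$)
$\frac{1}{\left(254 + u\right) \frac{1}{-1094 + 480}} = \frac{1}{\left(254 - 1096\right) \frac{1}{-1094 + 480}} = \frac{1}{\left(-842\right) \frac{1}{-614}} = \frac{1}{\left(-842\right) \left(- \frac{1}{614}\right)} = \frac{1}{\frac{421}{307}} = \frac{307}{421}$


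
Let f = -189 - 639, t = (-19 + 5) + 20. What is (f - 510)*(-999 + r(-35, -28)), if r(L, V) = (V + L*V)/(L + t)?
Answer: 40036974/29 ≈ 1.3806e+6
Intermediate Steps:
t = 6 (t = -14 + 20 = 6)
r(L, V) = (V + L*V)/(6 + L) (r(L, V) = (V + L*V)/(L + 6) = (V + L*V)/(6 + L))
f = -828
(f - 510)*(-999 + r(-35, -28)) = (-828 - 510)*(-999 - 28*(1 - 35)/(6 - 35)) = -1338*(-999 - 28*(-34)/(-29)) = -1338*(-999 - 28*(-1/29)*(-34)) = -1338*(-999 - 952/29) = -1338*(-29923/29) = 40036974/29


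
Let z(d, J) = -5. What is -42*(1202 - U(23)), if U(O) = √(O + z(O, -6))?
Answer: -50484 + 126*√2 ≈ -50306.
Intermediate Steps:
U(O) = √(-5 + O) (U(O) = √(O - 5) = √(-5 + O))
-42*(1202 - U(23)) = -42*(1202 - √(-5 + 23)) = -42*(1202 - √18) = -42*(1202 - 3*√2) = -50484 + 126*√2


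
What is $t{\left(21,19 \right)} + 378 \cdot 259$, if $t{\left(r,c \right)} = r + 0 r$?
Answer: $97923$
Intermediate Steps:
$t{\left(r,c \right)} = r$ ($t{\left(r,c \right)} = r + 0 = r$)
$t{\left(21,19 \right)} + 378 \cdot 259 = 21 + 378 \cdot 259 = 21 + 97902 = 97923$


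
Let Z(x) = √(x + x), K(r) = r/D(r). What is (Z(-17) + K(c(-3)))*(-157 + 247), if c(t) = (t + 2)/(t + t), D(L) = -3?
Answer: -5 + 90*I*√34 ≈ -5.0 + 524.79*I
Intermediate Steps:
c(t) = (2 + t)/(2*t) (c(t) = (2 + t)/((2*t)) = (2 + t)*(1/(2*t)) = (2 + t)/(2*t))
K(r) = -r/3 (K(r) = r/(-3) = r*(-⅓) = -r/3)
Z(x) = √2*√x (Z(x) = √(2*x) = √2*√x)
(Z(-17) + K(c(-3)))*(-157 + 247) = (√2*√(-17) - (2 - 3)/(6*(-3)))*(-157 + 247) = (√2*(I*√17) - (-1)*(-1)/(6*3))*90 = (I*√34 - ⅓*⅙)*90 = (I*√34 - 1/18)*90 = (-1/18 + I*√34)*90 = -5 + 90*I*√34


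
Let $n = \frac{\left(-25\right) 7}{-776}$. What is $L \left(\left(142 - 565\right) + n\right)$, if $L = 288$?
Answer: $- \frac{11810628}{97} \approx -1.2176 \cdot 10^{5}$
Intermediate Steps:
$n = \frac{175}{776}$ ($n = \left(-175\right) \left(- \frac{1}{776}\right) = \frac{175}{776} \approx 0.22552$)
$L \left(\left(142 - 565\right) + n\right) = 288 \left(\left(142 - 565\right) + \frac{175}{776}\right) = 288 \left(-423 + \frac{175}{776}\right) = 288 \left(- \frac{328073}{776}\right) = - \frac{11810628}{97}$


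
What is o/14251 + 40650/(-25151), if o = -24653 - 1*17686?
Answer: -1644171339/358426901 ≈ -4.5872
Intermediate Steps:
o = -42339 (o = -24653 - 17686 = -42339)
o/14251 + 40650/(-25151) = -42339/14251 + 40650/(-25151) = -42339*1/14251 + 40650*(-1/25151) = -42339/14251 - 40650/25151 = -1644171339/358426901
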